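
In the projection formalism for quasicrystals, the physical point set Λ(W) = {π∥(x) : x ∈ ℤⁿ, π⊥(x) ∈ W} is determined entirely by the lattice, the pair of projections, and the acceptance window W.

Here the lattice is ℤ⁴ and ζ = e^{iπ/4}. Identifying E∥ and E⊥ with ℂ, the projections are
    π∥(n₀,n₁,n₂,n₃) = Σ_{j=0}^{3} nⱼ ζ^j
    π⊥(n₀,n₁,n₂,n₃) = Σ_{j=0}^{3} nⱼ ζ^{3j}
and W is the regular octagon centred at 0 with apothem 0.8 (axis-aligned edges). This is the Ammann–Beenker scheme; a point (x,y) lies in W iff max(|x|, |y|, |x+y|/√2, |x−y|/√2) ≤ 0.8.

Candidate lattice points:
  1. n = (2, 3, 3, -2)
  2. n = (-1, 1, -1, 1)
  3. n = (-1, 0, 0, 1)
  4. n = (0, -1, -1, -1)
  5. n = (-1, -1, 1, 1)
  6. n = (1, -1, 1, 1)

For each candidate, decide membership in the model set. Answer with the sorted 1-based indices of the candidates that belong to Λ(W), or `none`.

3, 4

π⊥(n) = n₀ + n₁ζ³ + n₂ζ⁶ + n₃ζ⁹ where ζ = e^{iπ/4}.
#1 (2, 3, 3, -2): internal (-1.5355, -2.2929); octagon support 2.7071 vs apothem 0.8 → ∉ W
#2 (-1, 1, -1, 1): internal (-1.0000, 2.4142); octagon support 2.4142 vs apothem 0.8 → ∉ W
#3 (-1, 0, 0, 1): internal (-0.2929, 0.7071); octagon support 0.7071 vs apothem 0.8 → ∈ W
#4 (0, -1, -1, -1): internal (0.0000, -0.4142); octagon support 0.4142 vs apothem 0.8 → ∈ W
#5 (-1, -1, 1, 1): internal (0.4142, -1.0000); octagon support 1.0000 vs apothem 0.8 → ∉ W
#6 (1, -1, 1, 1): internal (2.4142, -1.0000); octagon support 2.4142 vs apothem 0.8 → ∉ W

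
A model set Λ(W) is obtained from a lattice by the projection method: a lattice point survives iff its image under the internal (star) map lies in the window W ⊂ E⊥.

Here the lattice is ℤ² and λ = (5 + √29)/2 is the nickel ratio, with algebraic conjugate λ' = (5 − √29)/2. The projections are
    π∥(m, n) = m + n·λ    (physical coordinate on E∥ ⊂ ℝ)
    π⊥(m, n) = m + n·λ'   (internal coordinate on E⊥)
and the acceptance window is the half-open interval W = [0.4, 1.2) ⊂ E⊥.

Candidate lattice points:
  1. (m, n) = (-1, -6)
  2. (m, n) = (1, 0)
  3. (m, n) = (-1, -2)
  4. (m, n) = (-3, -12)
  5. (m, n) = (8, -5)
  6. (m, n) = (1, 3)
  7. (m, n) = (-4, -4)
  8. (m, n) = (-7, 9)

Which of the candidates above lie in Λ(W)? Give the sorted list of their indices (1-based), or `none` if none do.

2, 6

Compute λ' = (5−√29)/2 = -0.1926, so π⊥(m,n) = m -0.1926·n.
candidate 1: (m,n)=(-1,-6) → π∥ = -1-6·λ ≈ -32.1555, π⊥ = -1-6·λ' ≈ 0.1555 ∉ [0.4, 1.2) ⇒ out
candidate 2: (m,n)=(1,0) → π∥ = 1+0·λ ≈ 1.0000, π⊥ = 1+0·λ' ≈ 1.0000 ∈ [0.4, 1.2) ⇒ IN Λ
candidate 3: (m,n)=(-1,-2) → π∥ = -1-2·λ ≈ -11.3852, π⊥ = -1-2·λ' ≈ -0.6148 ∉ [0.4, 1.2) ⇒ out
candidate 4: (m,n)=(-3,-12) → π∥ = -3-12·λ ≈ -65.3110, π⊥ = -3-12·λ' ≈ -0.6890 ∉ [0.4, 1.2) ⇒ out
candidate 5: (m,n)=(8,-5) → π∥ = 8-5·λ ≈ -17.9629, π⊥ = 8-5·λ' ≈ 8.9629 ∉ [0.4, 1.2) ⇒ out
candidate 6: (m,n)=(1,3) → π∥ = 1+3·λ ≈ 16.5777, π⊥ = 1+3·λ' ≈ 0.4223 ∈ [0.4, 1.2) ⇒ IN Λ
candidate 7: (m,n)=(-4,-4) → π∥ = -4-4·λ ≈ -24.7703, π⊥ = -4-4·λ' ≈ -3.2297 ∉ [0.4, 1.2) ⇒ out
candidate 8: (m,n)=(-7,9) → π∥ = -7+9·λ ≈ 39.7332, π⊥ = -7+9·λ' ≈ -8.7332 ∉ [0.4, 1.2) ⇒ out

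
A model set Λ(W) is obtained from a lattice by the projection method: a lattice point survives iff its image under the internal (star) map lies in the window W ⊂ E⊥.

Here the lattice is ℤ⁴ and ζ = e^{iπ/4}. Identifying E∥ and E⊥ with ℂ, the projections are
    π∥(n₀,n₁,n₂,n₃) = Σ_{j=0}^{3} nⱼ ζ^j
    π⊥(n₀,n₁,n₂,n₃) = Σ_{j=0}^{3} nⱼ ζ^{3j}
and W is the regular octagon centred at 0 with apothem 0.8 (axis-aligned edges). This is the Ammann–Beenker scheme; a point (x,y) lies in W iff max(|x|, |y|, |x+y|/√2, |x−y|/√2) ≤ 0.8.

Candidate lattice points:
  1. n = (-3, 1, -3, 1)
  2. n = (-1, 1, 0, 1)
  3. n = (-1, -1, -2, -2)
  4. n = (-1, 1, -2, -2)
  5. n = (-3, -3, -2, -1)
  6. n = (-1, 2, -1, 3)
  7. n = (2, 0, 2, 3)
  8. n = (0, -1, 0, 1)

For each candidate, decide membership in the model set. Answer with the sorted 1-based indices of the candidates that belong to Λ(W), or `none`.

π⊥(n) = n₀ + n₁ζ³ + n₂ζ⁶ + n₃ζ⁹ where ζ = e^{iπ/4}.
candidate 1: n = (-3, 1, -3, 1) → π⊥ ≈ (-3.0000, +4.4142); max(|x|,|y|,|x±y|/√2) = 5.2426 > 0.8 ⇒ ∉ W
candidate 2: n = (-1, 1, 0, 1) → π⊥ ≈ (-1.0000, +1.4142); max(|x|,|y|,|x±y|/√2) = 1.7071 > 0.8 ⇒ ∉ W
candidate 3: n = (-1, -1, -2, -2) → π⊥ ≈ (-1.7071, -0.1213); max(|x|,|y|,|x±y|/√2) = 1.7071 > 0.8 ⇒ ∉ W
candidate 4: n = (-1, 1, -2, -2) → π⊥ ≈ (-3.1213, +1.2929); max(|x|,|y|,|x±y|/√2) = 3.1213 > 0.8 ⇒ ∉ W
candidate 5: n = (-3, -3, -2, -1) → π⊥ ≈ (-1.5858, -0.8284); max(|x|,|y|,|x±y|/√2) = 1.7071 > 0.8 ⇒ ∉ W
candidate 6: n = (-1, 2, -1, 3) → π⊥ ≈ (-0.2929, +4.5355); max(|x|,|y|,|x±y|/√2) = 4.5355 > 0.8 ⇒ ∉ W
candidate 7: n = (2, 0, 2, 3) → π⊥ ≈ (+4.1213, +0.1213); max(|x|,|y|,|x±y|/√2) = 4.1213 > 0.8 ⇒ ∉ W
candidate 8: n = (0, -1, 0, 1) → π⊥ ≈ (+1.4142, +0.0000); max(|x|,|y|,|x±y|/√2) = 1.4142 > 0.8 ⇒ ∉ W

none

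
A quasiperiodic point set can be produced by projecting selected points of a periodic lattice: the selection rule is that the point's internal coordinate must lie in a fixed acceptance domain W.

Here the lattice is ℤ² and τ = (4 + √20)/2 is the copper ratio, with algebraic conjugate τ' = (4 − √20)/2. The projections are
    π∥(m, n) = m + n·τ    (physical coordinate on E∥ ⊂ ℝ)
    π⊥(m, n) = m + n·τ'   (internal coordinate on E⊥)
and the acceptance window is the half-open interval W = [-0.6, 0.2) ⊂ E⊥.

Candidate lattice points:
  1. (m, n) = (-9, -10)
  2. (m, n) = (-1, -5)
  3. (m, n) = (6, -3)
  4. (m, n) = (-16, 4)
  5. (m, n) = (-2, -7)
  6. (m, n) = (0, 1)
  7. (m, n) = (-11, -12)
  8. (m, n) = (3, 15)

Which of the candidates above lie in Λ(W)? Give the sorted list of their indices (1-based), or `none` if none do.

2, 5, 6, 8

Numerically τ ≈ 4.23607 and τ' = −1/τ ≈ -0.23607.
candidate 1: (m,n)=(-9,-10) → π∥ = -9-10·τ ≈ -51.36068, π⊥ = -9-10·τ' ≈ -6.63932 ∉ [-0.6, 0.2) ⇒ out
candidate 2: (m,n)=(-1,-5) → π∥ = -1-5·τ ≈ -22.18034, π⊥ = -1-5·τ' ≈ 0.18034 ∈ [-0.6, 0.2) ⇒ IN Λ
candidate 3: (m,n)=(6,-3) → π∥ = 6-3·τ ≈ -6.70820, π⊥ = 6-3·τ' ≈ 6.70820 ∉ [-0.6, 0.2) ⇒ out
candidate 4: (m,n)=(-16,4) → π∥ = -16+4·τ ≈ 0.94427, π⊥ = -16+4·τ' ≈ -16.94427 ∉ [-0.6, 0.2) ⇒ out
candidate 5: (m,n)=(-2,-7) → π∥ = -2-7·τ ≈ -31.65248, π⊥ = -2-7·τ' ≈ -0.34752 ∈ [-0.6, 0.2) ⇒ IN Λ
candidate 6: (m,n)=(0,1) → π∥ = 0+1·τ ≈ 4.23607, π⊥ = 0+1·τ' ≈ -0.23607 ∈ [-0.6, 0.2) ⇒ IN Λ
candidate 7: (m,n)=(-11,-12) → π∥ = -11-12·τ ≈ -61.83282, π⊥ = -11-12·τ' ≈ -8.16718 ∉ [-0.6, 0.2) ⇒ out
candidate 8: (m,n)=(3,15) → π∥ = 3+15·τ ≈ 66.54102, π⊥ = 3+15·τ' ≈ -0.54102 ∈ [-0.6, 0.2) ⇒ IN Λ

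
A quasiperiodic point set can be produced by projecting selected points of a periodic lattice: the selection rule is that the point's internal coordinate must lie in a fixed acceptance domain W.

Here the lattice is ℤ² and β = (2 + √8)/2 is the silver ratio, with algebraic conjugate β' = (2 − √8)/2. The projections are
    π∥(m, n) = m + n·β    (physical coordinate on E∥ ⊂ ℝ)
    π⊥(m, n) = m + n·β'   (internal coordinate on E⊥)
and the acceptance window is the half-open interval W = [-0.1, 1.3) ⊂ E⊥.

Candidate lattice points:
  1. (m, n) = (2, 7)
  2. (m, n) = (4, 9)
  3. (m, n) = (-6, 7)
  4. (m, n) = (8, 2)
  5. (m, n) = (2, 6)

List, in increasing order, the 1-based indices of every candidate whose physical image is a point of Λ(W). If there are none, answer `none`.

β' = (2−√8)/2 ≈ -0.4142.
#1 (2,7): internal coord 2 + (7)·β' = -0.8995; -0.8995 ∉ [-0.1, 1.3) → out
#2 (4,9): internal coord 4 + (9)·β' = +0.2721; +0.2721 ∈ [-0.1, 1.3) → IN Λ
#3 (-6,7): internal coord -6 + (7)·β' = -8.8995; -8.8995 ∉ [-0.1, 1.3) → out
#4 (8,2): internal coord 8 + (2)·β' = +7.1716; +7.1716 ∉ [-0.1, 1.3) → out
#5 (2,6): internal coord 2 + (6)·β' = -0.4853; -0.4853 ∉ [-0.1, 1.3) → out

2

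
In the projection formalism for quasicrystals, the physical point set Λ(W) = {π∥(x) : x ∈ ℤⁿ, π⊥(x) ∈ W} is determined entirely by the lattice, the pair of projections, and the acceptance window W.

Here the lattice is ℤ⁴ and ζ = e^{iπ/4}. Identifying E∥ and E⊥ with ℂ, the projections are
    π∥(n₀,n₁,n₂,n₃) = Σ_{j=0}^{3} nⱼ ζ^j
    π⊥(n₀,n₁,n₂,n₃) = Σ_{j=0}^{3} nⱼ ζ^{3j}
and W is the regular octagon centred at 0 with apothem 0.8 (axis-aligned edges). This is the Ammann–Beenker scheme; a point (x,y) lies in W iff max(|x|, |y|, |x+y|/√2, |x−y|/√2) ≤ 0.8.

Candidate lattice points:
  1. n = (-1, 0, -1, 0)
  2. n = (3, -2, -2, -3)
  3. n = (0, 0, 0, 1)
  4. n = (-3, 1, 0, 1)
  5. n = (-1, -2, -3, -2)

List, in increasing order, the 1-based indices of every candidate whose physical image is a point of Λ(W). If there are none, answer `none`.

none

Internal map: ζ^{3j} for j=0..3 gives (1,0), (−√2/2,√2/2), (0,−1), (√2/2,√2/2).
candidate 1: n = (-1, 0, -1, 0) → π⊥ ≈ (-1.0000, +1.0000); max(|x|,|y|,|x±y|/√2) = 1.4142 > 0.8 ⇒ ∉ W
candidate 2: n = (3, -2, -2, -3) → π⊥ ≈ (+2.2929, -1.5355); max(|x|,|y|,|x±y|/√2) = 2.7071 > 0.8 ⇒ ∉ W
candidate 3: n = (0, 0, 0, 1) → π⊥ ≈ (+0.7071, +0.7071); max(|x|,|y|,|x±y|/√2) = 1.0000 > 0.8 ⇒ ∉ W
candidate 4: n = (-3, 1, 0, 1) → π⊥ ≈ (-3.0000, +1.4142); max(|x|,|y|,|x±y|/√2) = 3.1213 > 0.8 ⇒ ∉ W
candidate 5: n = (-1, -2, -3, -2) → π⊥ ≈ (-1.0000, +0.1716); max(|x|,|y|,|x±y|/√2) = 1.0000 > 0.8 ⇒ ∉ W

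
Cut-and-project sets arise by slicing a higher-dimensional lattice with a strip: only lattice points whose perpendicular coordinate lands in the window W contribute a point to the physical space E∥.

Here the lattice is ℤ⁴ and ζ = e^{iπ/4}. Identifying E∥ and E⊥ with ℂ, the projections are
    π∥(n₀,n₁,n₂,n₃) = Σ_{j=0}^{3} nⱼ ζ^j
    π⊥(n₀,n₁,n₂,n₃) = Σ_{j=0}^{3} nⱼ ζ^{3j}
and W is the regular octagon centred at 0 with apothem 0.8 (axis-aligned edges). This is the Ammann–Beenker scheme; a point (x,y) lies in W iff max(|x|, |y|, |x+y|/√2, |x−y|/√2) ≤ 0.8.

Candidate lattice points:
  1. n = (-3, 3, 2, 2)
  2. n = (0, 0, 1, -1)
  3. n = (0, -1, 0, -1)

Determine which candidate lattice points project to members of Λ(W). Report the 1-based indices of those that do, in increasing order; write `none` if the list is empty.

Internal map: ζ^{3j} for j=0..3 gives (1,0), (−√2/2,√2/2), (0,−1), (√2/2,√2/2).
#1 (-3, 3, 2, 2): internal (-3.7071, 1.5355); octagon support 3.7071 vs apothem 0.8 → ∉ W
#2 (0, 0, 1, -1): internal (-0.7071, -1.7071); octagon support 1.7071 vs apothem 0.8 → ∉ W
#3 (0, -1, 0, -1): internal (0.0000, -1.4142); octagon support 1.4142 vs apothem 0.8 → ∉ W

none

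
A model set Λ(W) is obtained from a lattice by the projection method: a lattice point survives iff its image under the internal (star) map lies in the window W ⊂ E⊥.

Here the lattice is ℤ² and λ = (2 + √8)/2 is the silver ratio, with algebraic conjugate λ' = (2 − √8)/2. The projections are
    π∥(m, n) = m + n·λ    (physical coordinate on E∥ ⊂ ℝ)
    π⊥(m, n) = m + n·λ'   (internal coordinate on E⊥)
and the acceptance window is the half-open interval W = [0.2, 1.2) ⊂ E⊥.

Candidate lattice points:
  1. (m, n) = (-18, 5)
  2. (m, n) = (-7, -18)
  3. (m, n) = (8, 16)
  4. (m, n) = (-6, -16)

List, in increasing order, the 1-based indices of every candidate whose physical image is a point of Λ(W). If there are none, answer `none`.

2, 4

Compute λ' = (2−√8)/2 = -0.41421, so π⊥(m,n) = m -0.41421·n.
[1] lift (-18,5): star map gives -20.07107; window check 0.2 ≤ -20.07107 < 1.2 is false → out
[2] lift (-7,-18): star map gives 0.45584; window check 0.2 ≤ 0.45584 < 1.2 is true → IN Λ
[3] lift (8,16): star map gives 1.37258; window check 0.2 ≤ 1.37258 < 1.2 is false → out
[4] lift (-6,-16): star map gives 0.62742; window check 0.2 ≤ 0.62742 < 1.2 is true → IN Λ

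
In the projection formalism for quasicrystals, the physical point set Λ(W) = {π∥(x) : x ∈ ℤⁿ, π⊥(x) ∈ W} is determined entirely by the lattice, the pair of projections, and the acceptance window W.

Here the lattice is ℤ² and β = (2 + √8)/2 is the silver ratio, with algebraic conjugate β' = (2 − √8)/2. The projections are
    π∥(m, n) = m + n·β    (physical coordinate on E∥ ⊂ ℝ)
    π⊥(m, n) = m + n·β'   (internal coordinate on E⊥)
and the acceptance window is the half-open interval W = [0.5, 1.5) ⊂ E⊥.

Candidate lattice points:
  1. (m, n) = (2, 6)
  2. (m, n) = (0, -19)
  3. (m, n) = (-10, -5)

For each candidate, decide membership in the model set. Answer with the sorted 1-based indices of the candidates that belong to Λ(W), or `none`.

Numerically β ≈ 2.41421 and β' = −1/β ≈ -0.41421.
[1] lift (2,6): star map gives -0.48528; window check 0.5 ≤ -0.48528 < 1.5 is false → out
[2] lift (0,-19): star map gives 7.87006; window check 0.5 ≤ 7.87006 < 1.5 is false → out
[3] lift (-10,-5): star map gives -7.92893; window check 0.5 ≤ -7.92893 < 1.5 is false → out

none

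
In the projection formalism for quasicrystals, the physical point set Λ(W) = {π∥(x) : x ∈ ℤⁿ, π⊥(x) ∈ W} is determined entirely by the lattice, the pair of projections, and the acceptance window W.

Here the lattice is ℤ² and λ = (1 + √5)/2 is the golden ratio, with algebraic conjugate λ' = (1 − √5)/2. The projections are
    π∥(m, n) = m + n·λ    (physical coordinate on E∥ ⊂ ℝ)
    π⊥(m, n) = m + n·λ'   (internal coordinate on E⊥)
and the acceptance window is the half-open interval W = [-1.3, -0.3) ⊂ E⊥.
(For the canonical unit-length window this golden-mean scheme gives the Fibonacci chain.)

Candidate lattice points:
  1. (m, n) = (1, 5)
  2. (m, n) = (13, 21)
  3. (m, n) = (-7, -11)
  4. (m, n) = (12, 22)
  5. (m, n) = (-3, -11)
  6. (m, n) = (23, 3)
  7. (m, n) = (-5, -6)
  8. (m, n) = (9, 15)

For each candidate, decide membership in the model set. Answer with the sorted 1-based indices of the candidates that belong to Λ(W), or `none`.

7

Numerically λ ≈ 1.61803 and λ' = −1/λ ≈ -0.61803.
#1 (1,5): internal coord 1 + (5)·λ' = -2.09017; -2.09017 ∉ [-1.3, -0.3) → out
#2 (13,21): internal coord 13 + (21)·λ' = +0.02129; +0.02129 ∉ [-1.3, -0.3) → out
#3 (-7,-11): internal coord -7 + (-11)·λ' = -0.20163; -0.20163 ∉ [-1.3, -0.3) → out
#4 (12,22): internal coord 12 + (22)·λ' = -1.59675; -1.59675 ∉ [-1.3, -0.3) → out
#5 (-3,-11): internal coord -3 + (-11)·λ' = +3.79837; +3.79837 ∉ [-1.3, -0.3) → out
#6 (23,3): internal coord 23 + (3)·λ' = +21.14590; +21.14590 ∉ [-1.3, -0.3) → out
#7 (-5,-6): internal coord -5 + (-6)·λ' = -1.29180; -1.29180 ∈ [-1.3, -0.3) → IN Λ
#8 (9,15): internal coord 9 + (15)·λ' = -0.27051; -0.27051 ∉ [-1.3, -0.3) → out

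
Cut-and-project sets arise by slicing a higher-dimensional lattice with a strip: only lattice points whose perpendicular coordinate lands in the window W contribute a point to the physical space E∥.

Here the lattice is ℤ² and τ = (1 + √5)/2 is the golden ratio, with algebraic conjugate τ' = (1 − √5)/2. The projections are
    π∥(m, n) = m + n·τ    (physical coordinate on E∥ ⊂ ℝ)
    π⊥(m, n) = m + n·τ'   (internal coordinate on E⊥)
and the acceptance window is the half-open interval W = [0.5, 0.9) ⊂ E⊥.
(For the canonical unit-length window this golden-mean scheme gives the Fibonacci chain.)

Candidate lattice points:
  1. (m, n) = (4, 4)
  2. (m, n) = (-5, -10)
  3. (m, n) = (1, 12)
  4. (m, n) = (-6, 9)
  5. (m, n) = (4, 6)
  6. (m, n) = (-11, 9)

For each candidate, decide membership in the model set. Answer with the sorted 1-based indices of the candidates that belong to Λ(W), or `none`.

none

Numerically τ ≈ 1.618034 and τ' = −1/τ ≈ -0.618034.
#1 (4,4): internal coord 4 + (4)·τ' = +1.527864; +1.527864 ∉ [0.5, 0.9) → out
#2 (-5,-10): internal coord -5 + (-10)·τ' = +1.180340; +1.180340 ∉ [0.5, 0.9) → out
#3 (1,12): internal coord 1 + (12)·τ' = -6.416408; -6.416408 ∉ [0.5, 0.9) → out
#4 (-6,9): internal coord -6 + (9)·τ' = -11.562306; -11.562306 ∉ [0.5, 0.9) → out
#5 (4,6): internal coord 4 + (6)·τ' = +0.291796; +0.291796 ∉ [0.5, 0.9) → out
#6 (-11,9): internal coord -11 + (9)·τ' = -16.562306; -16.562306 ∉ [0.5, 0.9) → out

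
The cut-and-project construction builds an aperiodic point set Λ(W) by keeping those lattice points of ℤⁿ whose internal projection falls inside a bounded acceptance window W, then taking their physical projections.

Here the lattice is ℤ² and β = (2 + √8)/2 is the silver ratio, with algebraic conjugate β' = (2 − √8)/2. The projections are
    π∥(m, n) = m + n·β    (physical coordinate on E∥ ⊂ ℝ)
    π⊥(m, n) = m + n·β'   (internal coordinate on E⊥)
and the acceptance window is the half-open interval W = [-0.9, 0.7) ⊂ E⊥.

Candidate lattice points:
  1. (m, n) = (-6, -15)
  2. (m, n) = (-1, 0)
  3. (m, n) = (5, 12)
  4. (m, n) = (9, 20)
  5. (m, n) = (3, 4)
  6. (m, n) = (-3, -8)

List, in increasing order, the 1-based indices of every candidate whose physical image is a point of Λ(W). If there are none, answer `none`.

Compute β' = (2−√8)/2 = -0.4142, so π⊥(m,n) = m -0.4142·n.
[1] lift (-6,-15): star map gives 0.2132; window check -0.9 ≤ 0.2132 < 0.7 is true → IN Λ
[2] lift (-1,0): star map gives -1.0000; window check -0.9 ≤ -1.0000 < 0.7 is false → out
[3] lift (5,12): star map gives 0.0294; window check -0.9 ≤ 0.0294 < 0.7 is true → IN Λ
[4] lift (9,20): star map gives 0.7157; window check -0.9 ≤ 0.7157 < 0.7 is false → out
[5] lift (3,4): star map gives 1.3431; window check -0.9 ≤ 1.3431 < 0.7 is false → out
[6] lift (-3,-8): star map gives 0.3137; window check -0.9 ≤ 0.3137 < 0.7 is true → IN Λ

1, 3, 6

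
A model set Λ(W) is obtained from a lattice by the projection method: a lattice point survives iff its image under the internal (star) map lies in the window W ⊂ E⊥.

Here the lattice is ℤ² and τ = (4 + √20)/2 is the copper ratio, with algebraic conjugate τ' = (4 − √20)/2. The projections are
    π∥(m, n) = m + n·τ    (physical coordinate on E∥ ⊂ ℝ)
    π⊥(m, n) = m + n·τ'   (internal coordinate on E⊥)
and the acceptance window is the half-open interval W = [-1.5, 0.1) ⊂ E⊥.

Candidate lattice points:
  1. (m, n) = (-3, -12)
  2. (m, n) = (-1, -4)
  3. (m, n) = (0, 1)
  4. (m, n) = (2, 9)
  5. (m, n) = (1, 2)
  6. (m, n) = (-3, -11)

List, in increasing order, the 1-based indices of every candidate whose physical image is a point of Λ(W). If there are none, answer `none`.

1, 2, 3, 4, 6

τ' = (4−√20)/2 ≈ -0.2361.
candidate 1: (m,n)=(-3,-12) → π∥ = -3-12·τ ≈ -53.8328, π⊥ = -3-12·τ' ≈ -0.1672 ∈ [-1.5, 0.1) ⇒ IN Λ
candidate 2: (m,n)=(-1,-4) → π∥ = -1-4·τ ≈ -17.9443, π⊥ = -1-4·τ' ≈ -0.0557 ∈ [-1.5, 0.1) ⇒ IN Λ
candidate 3: (m,n)=(0,1) → π∥ = 0+1·τ ≈ 4.2361, π⊥ = 0+1·τ' ≈ -0.2361 ∈ [-1.5, 0.1) ⇒ IN Λ
candidate 4: (m,n)=(2,9) → π∥ = 2+9·τ ≈ 40.1246, π⊥ = 2+9·τ' ≈ -0.1246 ∈ [-1.5, 0.1) ⇒ IN Λ
candidate 5: (m,n)=(1,2) → π∥ = 1+2·τ ≈ 9.4721, π⊥ = 1+2·τ' ≈ 0.5279 ∉ [-1.5, 0.1) ⇒ out
candidate 6: (m,n)=(-3,-11) → π∥ = -3-11·τ ≈ -49.5967, π⊥ = -3-11·τ' ≈ -0.4033 ∈ [-1.5, 0.1) ⇒ IN Λ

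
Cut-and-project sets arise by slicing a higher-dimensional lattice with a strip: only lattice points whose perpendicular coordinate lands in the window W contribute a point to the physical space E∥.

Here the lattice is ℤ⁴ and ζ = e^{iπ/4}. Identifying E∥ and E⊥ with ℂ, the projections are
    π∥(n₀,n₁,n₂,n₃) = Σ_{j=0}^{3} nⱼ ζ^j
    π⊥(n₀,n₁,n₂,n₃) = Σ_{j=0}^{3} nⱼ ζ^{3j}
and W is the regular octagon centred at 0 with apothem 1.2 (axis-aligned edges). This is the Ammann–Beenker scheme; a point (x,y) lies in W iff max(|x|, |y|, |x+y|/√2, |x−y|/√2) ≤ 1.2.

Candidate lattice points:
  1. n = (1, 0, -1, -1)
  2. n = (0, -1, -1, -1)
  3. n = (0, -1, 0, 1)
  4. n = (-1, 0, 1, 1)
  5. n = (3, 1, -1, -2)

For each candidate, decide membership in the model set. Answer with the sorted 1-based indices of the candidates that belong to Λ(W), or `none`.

1, 2, 4, 5

π⊥(n) = n₀ + n₁ζ³ + n₂ζ⁶ + n₃ζ⁹ where ζ = e^{iπ/4}.
candidate 1: n = (1, 0, -1, -1) → π⊥ ≈ (+0.2929, +0.2929); max(|x|,|y|,|x±y|/√2) = 0.4142 ≤ 1.2 ⇒ ∈ W
candidate 2: n = (0, -1, -1, -1) → π⊥ ≈ (+0.0000, -0.4142); max(|x|,|y|,|x±y|/√2) = 0.4142 ≤ 1.2 ⇒ ∈ W
candidate 3: n = (0, -1, 0, 1) → π⊥ ≈ (+1.4142, +0.0000); max(|x|,|y|,|x±y|/√2) = 1.4142 > 1.2 ⇒ ∉ W
candidate 4: n = (-1, 0, 1, 1) → π⊥ ≈ (-0.2929, -0.2929); max(|x|,|y|,|x±y|/√2) = 0.4142 ≤ 1.2 ⇒ ∈ W
candidate 5: n = (3, 1, -1, -2) → π⊥ ≈ (+0.8787, +0.2929); max(|x|,|y|,|x±y|/√2) = 0.8787 ≤ 1.2 ⇒ ∈ W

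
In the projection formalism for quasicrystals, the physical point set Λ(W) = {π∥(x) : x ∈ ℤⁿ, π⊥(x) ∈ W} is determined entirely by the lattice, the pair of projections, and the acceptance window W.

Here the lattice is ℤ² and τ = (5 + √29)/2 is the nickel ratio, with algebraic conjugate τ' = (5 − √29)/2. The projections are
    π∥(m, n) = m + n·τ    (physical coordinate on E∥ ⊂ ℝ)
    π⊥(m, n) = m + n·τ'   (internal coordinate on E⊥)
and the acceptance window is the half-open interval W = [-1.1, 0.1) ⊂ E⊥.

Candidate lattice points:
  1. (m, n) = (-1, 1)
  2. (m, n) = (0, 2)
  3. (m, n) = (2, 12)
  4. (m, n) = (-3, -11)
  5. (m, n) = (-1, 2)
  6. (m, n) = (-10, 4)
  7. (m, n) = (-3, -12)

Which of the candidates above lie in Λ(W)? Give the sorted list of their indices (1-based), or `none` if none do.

2, 3, 4, 7

Numerically τ ≈ 5.19258 and τ' = −1/τ ≈ -0.19258.
#1 (-1,1): internal coord -1 + (1)·τ' = -1.19258; -1.19258 ∉ [-1.1, 0.1) → out
#2 (0,2): internal coord 0 + (2)·τ' = -0.38516; -0.38516 ∈ [-1.1, 0.1) → IN Λ
#3 (2,12): internal coord 2 + (12)·τ' = -0.31099; -0.31099 ∈ [-1.1, 0.1) → IN Λ
#4 (-3,-11): internal coord -3 + (-11)·τ' = -0.88159; -0.88159 ∈ [-1.1, 0.1) → IN Λ
#5 (-1,2): internal coord -1 + (2)·τ' = -1.38516; -1.38516 ∉ [-1.1, 0.1) → out
#6 (-10,4): internal coord -10 + (4)·τ' = -10.77033; -10.77033 ∉ [-1.1, 0.1) → out
#7 (-3,-12): internal coord -3 + (-12)·τ' = -0.68901; -0.68901 ∈ [-1.1, 0.1) → IN Λ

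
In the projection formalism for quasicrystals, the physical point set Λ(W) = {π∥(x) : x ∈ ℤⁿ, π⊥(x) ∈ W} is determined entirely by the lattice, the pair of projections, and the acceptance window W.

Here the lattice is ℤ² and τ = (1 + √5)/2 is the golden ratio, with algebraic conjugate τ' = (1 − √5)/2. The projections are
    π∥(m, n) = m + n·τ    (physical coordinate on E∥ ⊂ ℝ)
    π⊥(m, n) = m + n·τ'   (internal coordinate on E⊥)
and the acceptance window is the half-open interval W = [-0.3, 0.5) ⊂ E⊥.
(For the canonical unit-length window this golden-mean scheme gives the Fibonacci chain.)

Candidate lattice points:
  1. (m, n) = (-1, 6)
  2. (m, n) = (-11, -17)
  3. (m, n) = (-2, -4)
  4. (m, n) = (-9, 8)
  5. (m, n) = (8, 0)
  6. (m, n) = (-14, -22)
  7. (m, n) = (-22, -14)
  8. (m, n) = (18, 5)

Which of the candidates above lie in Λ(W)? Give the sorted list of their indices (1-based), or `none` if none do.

3

Compute τ' = (1−√5)/2 = -0.6180, so π⊥(m,n) = m -0.6180·n.
candidate 1: (m,n)=(-1,6) → π∥ = -1+6·τ ≈ 8.7082, π⊥ = -1+6·τ' ≈ -4.7082 ∉ [-0.3, 0.5) ⇒ out
candidate 2: (m,n)=(-11,-17) → π∥ = -11-17·τ ≈ -38.5066, π⊥ = -11-17·τ' ≈ -0.4934 ∉ [-0.3, 0.5) ⇒ out
candidate 3: (m,n)=(-2,-4) → π∥ = -2-4·τ ≈ -8.4721, π⊥ = -2-4·τ' ≈ 0.4721 ∈ [-0.3, 0.5) ⇒ IN Λ
candidate 4: (m,n)=(-9,8) → π∥ = -9+8·τ ≈ 3.9443, π⊥ = -9+8·τ' ≈ -13.9443 ∉ [-0.3, 0.5) ⇒ out
candidate 5: (m,n)=(8,0) → π∥ = 8+0·τ ≈ 8.0000, π⊥ = 8+0·τ' ≈ 8.0000 ∉ [-0.3, 0.5) ⇒ out
candidate 6: (m,n)=(-14,-22) → π∥ = -14-22·τ ≈ -49.5967, π⊥ = -14-22·τ' ≈ -0.4033 ∉ [-0.3, 0.5) ⇒ out
candidate 7: (m,n)=(-22,-14) → π∥ = -22-14·τ ≈ -44.6525, π⊥ = -22-14·τ' ≈ -13.3475 ∉ [-0.3, 0.5) ⇒ out
candidate 8: (m,n)=(18,5) → π∥ = 18+5·τ ≈ 26.0902, π⊥ = 18+5·τ' ≈ 14.9098 ∉ [-0.3, 0.5) ⇒ out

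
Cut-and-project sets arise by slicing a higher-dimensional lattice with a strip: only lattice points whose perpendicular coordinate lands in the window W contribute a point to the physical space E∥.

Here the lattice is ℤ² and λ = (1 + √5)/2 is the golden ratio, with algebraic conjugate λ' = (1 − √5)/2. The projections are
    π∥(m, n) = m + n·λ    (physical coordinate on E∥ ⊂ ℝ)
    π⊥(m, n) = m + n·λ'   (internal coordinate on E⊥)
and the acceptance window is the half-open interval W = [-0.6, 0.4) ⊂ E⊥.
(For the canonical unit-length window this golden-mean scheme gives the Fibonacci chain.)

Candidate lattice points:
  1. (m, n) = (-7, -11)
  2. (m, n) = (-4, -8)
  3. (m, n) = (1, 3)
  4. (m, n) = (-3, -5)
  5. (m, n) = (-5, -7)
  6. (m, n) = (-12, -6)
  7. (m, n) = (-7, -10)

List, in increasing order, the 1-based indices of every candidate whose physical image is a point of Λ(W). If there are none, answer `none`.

1, 4

Compute λ' = (1−√5)/2 = -0.618034, so π⊥(m,n) = m -0.618034·n.
#1 (-7,-11): internal coord -7 + (-11)·λ' = -0.201626; -0.201626 ∈ [-0.6, 0.4) → IN Λ
#2 (-4,-8): internal coord -4 + (-8)·λ' = +0.944272; +0.944272 ∉ [-0.6, 0.4) → out
#3 (1,3): internal coord 1 + (3)·λ' = -0.854102; -0.854102 ∉ [-0.6, 0.4) → out
#4 (-3,-5): internal coord -3 + (-5)·λ' = +0.090170; +0.090170 ∈ [-0.6, 0.4) → IN Λ
#5 (-5,-7): internal coord -5 + (-7)·λ' = -0.673762; -0.673762 ∉ [-0.6, 0.4) → out
#6 (-12,-6): internal coord -12 + (-6)·λ' = -8.291796; -8.291796 ∉ [-0.6, 0.4) → out
#7 (-7,-10): internal coord -7 + (-10)·λ' = -0.819660; -0.819660 ∉ [-0.6, 0.4) → out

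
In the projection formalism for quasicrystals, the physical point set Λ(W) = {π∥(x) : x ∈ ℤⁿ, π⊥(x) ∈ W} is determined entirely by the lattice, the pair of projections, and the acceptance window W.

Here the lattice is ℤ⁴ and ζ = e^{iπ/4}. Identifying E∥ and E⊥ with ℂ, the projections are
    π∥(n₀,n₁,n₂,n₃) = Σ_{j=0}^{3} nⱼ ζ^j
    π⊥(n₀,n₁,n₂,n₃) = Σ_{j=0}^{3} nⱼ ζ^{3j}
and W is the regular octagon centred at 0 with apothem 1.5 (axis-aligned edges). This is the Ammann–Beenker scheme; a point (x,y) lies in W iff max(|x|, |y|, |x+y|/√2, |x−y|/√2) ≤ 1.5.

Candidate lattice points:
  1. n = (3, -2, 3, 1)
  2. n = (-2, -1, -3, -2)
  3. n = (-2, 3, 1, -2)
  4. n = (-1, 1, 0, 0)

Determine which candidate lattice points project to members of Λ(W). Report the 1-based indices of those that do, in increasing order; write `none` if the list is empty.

Internal map: ζ^{3j} for j=0..3 gives (1,0), (−√2/2,√2/2), (0,−1), (√2/2,√2/2).
candidate 1: n = (3, -2, 3, 1) → π⊥ ≈ (+5.12132, -3.70711); max(|x|,|y|,|x±y|/√2) = 6.24264 > 1.5 ⇒ ∉ W
candidate 2: n = (-2, -1, -3, -2) → π⊥ ≈ (-2.70711, +0.87868); max(|x|,|y|,|x±y|/√2) = 2.70711 > 1.5 ⇒ ∉ W
candidate 3: n = (-2, 3, 1, -2) → π⊥ ≈ (-5.53553, -0.29289); max(|x|,|y|,|x±y|/√2) = 5.53553 > 1.5 ⇒ ∉ W
candidate 4: n = (-1, 1, 0, 0) → π⊥ ≈ (-1.70711, +0.70711); max(|x|,|y|,|x±y|/√2) = 1.70711 > 1.5 ⇒ ∉ W

none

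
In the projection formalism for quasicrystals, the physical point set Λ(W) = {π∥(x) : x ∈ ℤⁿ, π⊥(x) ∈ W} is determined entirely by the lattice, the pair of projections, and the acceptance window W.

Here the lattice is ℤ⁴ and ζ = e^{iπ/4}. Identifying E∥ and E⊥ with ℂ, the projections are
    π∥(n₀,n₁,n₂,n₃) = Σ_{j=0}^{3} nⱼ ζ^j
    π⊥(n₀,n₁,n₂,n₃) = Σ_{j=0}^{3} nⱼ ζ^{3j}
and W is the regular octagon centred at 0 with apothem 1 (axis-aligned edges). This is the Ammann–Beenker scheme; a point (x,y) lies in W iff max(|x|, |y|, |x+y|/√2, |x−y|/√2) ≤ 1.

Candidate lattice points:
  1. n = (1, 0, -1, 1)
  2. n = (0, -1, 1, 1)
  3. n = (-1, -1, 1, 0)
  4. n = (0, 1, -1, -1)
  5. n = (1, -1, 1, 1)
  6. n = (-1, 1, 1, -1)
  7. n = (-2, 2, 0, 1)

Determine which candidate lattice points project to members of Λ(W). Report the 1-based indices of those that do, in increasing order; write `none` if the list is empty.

none

π⊥(n) = n₀ + n₁ζ³ + n₂ζ⁶ + n₃ζ⁹ where ζ = e^{iπ/4}.
#1 (1, 0, -1, 1): internal (1.707107, 1.707107); octagon support 2.414214 vs apothem 1 → ∉ W
#2 (0, -1, 1, 1): internal (1.414214, -1.000000); octagon support 1.707107 vs apothem 1 → ∉ W
#3 (-1, -1, 1, 0): internal (-0.292893, -1.707107); octagon support 1.707107 vs apothem 1 → ∉ W
#4 (0, 1, -1, -1): internal (-1.414214, 1.000000); octagon support 1.707107 vs apothem 1 → ∉ W
#5 (1, -1, 1, 1): internal (2.414214, -1.000000); octagon support 2.414214 vs apothem 1 → ∉ W
#6 (-1, 1, 1, -1): internal (-2.414214, -1.000000); octagon support 2.414214 vs apothem 1 → ∉ W
#7 (-2, 2, 0, 1): internal (-2.707107, 2.121320); octagon support 3.414214 vs apothem 1 → ∉ W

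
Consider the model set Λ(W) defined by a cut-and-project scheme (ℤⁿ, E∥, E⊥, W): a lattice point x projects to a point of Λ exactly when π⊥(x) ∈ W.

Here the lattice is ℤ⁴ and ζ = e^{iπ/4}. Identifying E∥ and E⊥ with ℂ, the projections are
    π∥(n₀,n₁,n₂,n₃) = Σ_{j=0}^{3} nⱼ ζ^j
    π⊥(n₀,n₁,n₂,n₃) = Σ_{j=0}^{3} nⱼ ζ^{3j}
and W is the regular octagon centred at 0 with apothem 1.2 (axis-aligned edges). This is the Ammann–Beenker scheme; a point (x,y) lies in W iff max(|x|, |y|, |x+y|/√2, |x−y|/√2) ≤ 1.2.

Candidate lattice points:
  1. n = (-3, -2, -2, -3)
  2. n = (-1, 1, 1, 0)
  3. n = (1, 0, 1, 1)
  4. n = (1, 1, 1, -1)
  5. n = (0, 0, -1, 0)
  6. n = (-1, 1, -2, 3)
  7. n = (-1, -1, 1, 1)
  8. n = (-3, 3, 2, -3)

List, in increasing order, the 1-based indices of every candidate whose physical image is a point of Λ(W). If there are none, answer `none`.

4, 5, 7

Internal map: ζ^{3j} for j=0..3 gives (1,0), (−√2/2,√2/2), (0,−1), (√2/2,√2/2).
candidate 1: n = (-3, -2, -2, -3) → π⊥ ≈ (-3.70711, -1.53553); max(|x|,|y|,|x±y|/√2) = 3.70711 > 1.2 ⇒ ∉ W
candidate 2: n = (-1, 1, 1, 0) → π⊥ ≈ (-1.70711, -0.29289); max(|x|,|y|,|x±y|/√2) = 1.70711 > 1.2 ⇒ ∉ W
candidate 3: n = (1, 0, 1, 1) → π⊥ ≈ (+1.70711, -0.29289); max(|x|,|y|,|x±y|/√2) = 1.70711 > 1.2 ⇒ ∉ W
candidate 4: n = (1, 1, 1, -1) → π⊥ ≈ (-0.41421, -1.00000); max(|x|,|y|,|x±y|/√2) = 1.00000 ≤ 1.2 ⇒ ∈ W
candidate 5: n = (0, 0, -1, 0) → π⊥ ≈ (+0.00000, +1.00000); max(|x|,|y|,|x±y|/√2) = 1.00000 ≤ 1.2 ⇒ ∈ W
candidate 6: n = (-1, 1, -2, 3) → π⊥ ≈ (+0.41421, +4.82843); max(|x|,|y|,|x±y|/√2) = 4.82843 > 1.2 ⇒ ∉ W
candidate 7: n = (-1, -1, 1, 1) → π⊥ ≈ (+0.41421, -1.00000); max(|x|,|y|,|x±y|/√2) = 1.00000 ≤ 1.2 ⇒ ∈ W
candidate 8: n = (-3, 3, 2, -3) → π⊥ ≈ (-7.24264, -2.00000); max(|x|,|y|,|x±y|/√2) = 7.24264 > 1.2 ⇒ ∉ W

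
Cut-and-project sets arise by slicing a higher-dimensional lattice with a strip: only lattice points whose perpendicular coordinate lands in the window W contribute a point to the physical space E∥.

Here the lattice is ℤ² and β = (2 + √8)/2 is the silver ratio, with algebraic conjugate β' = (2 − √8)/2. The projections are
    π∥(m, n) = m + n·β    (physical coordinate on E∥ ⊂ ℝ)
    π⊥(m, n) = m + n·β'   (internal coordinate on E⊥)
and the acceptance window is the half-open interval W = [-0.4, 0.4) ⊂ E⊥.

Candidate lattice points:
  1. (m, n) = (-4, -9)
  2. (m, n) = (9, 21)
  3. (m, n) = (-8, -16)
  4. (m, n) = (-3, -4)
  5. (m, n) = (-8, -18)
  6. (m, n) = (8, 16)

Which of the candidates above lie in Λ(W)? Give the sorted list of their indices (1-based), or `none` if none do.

1, 2

Compute β' = (2−√8)/2 = -0.414214, so π⊥(m,n) = m -0.414214·n.
#1 (-4,-9): internal coord -4 + (-9)·β' = -0.272078; -0.272078 ∈ [-0.4, 0.4) → IN Λ
#2 (9,21): internal coord 9 + (21)·β' = +0.301515; +0.301515 ∈ [-0.4, 0.4) → IN Λ
#3 (-8,-16): internal coord -8 + (-16)·β' = -1.372583; -1.372583 ∉ [-0.4, 0.4) → out
#4 (-3,-4): internal coord -3 + (-4)·β' = -1.343146; -1.343146 ∉ [-0.4, 0.4) → out
#5 (-8,-18): internal coord -8 + (-18)·β' = -0.544156; -0.544156 ∉ [-0.4, 0.4) → out
#6 (8,16): internal coord 8 + (16)·β' = +1.372583; +1.372583 ∉ [-0.4, 0.4) → out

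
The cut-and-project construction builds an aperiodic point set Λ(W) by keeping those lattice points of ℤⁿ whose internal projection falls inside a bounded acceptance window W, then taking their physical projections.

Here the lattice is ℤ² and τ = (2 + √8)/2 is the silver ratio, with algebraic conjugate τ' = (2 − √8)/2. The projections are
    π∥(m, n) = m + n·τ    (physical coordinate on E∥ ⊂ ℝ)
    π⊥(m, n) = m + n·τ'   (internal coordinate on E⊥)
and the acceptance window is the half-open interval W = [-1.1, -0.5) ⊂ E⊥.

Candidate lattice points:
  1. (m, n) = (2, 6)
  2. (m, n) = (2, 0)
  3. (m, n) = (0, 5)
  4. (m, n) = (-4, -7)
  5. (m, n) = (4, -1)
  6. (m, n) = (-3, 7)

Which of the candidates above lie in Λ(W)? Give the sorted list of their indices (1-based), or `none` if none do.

none

Numerically τ ≈ 2.4142 and τ' = −1/τ ≈ -0.4142.
#1 (2,6): internal coord 2 + (6)·τ' = -0.4853; -0.4853 ∉ [-1.1, -0.5) → out
#2 (2,0): internal coord 2 + (0)·τ' = +2.0000; +2.0000 ∉ [-1.1, -0.5) → out
#3 (0,5): internal coord 0 + (5)·τ' = -2.0711; -2.0711 ∉ [-1.1, -0.5) → out
#4 (-4,-7): internal coord -4 + (-7)·τ' = -1.1005; -1.1005 ∉ [-1.1, -0.5) → out
#5 (4,-1): internal coord 4 + (-1)·τ' = +4.4142; +4.4142 ∉ [-1.1, -0.5) → out
#6 (-3,7): internal coord -3 + (7)·τ' = -5.8995; -5.8995 ∉ [-1.1, -0.5) → out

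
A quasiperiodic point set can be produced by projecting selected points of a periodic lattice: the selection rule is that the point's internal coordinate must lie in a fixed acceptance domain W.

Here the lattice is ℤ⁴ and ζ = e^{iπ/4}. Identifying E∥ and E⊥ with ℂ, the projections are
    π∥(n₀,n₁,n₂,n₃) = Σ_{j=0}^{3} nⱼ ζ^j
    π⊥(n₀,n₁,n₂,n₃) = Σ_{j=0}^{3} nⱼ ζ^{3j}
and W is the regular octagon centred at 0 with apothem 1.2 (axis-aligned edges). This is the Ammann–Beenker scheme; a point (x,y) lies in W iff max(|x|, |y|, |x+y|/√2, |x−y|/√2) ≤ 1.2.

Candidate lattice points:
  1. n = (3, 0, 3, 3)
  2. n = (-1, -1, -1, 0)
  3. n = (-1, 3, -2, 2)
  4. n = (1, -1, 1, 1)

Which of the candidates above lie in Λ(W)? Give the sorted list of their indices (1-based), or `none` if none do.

2

With ζ = e^{iπ/4} the internal vectors are ζ^0,ζ^3,ζ^6,ζ^9.
candidate 1: n = (3, 0, 3, 3) → π⊥ ≈ (+5.12132, -0.87868); max(|x|,|y|,|x±y|/√2) = 5.12132 > 1.2 ⇒ ∉ W
candidate 2: n = (-1, -1, -1, 0) → π⊥ ≈ (-0.29289, +0.29289); max(|x|,|y|,|x±y|/√2) = 0.41421 ≤ 1.2 ⇒ ∈ W
candidate 3: n = (-1, 3, -2, 2) → π⊥ ≈ (-1.70711, +5.53553); max(|x|,|y|,|x±y|/√2) = 5.53553 > 1.2 ⇒ ∉ W
candidate 4: n = (1, -1, 1, 1) → π⊥ ≈ (+2.41421, -1.00000); max(|x|,|y|,|x±y|/√2) = 2.41421 > 1.2 ⇒ ∉ W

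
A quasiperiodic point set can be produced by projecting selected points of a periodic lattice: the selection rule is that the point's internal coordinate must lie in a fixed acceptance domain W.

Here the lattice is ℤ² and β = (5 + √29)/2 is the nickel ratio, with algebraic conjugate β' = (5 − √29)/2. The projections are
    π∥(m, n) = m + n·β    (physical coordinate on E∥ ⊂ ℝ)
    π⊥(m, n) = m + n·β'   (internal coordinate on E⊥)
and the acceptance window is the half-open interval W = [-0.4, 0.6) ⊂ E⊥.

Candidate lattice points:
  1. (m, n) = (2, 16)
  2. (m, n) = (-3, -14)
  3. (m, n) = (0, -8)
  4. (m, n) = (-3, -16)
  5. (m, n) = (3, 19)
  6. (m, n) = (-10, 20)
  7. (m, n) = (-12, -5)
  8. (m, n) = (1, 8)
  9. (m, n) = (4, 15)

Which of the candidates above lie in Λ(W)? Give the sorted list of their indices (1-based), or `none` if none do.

2, 4

Compute β' = (5−√29)/2 = -0.192582, so π⊥(m,n) = m -0.192582·n.
#1 (2,16): internal coord 2 + (16)·β' = -1.081318; -1.081318 ∉ [-0.4, 0.6) → out
#2 (-3,-14): internal coord -3 + (-14)·β' = -0.303846; -0.303846 ∈ [-0.4, 0.6) → IN Λ
#3 (0,-8): internal coord 0 + (-8)·β' = +1.540659; +1.540659 ∉ [-0.4, 0.6) → out
#4 (-3,-16): internal coord -3 + (-16)·β' = +0.081318; +0.081318 ∈ [-0.4, 0.6) → IN Λ
#5 (3,19): internal coord 3 + (19)·β' = -0.659066; -0.659066 ∉ [-0.4, 0.6) → out
#6 (-10,20): internal coord -10 + (20)·β' = -13.851648; -13.851648 ∉ [-0.4, 0.6) → out
#7 (-12,-5): internal coord -12 + (-5)·β' = -11.037088; -11.037088 ∉ [-0.4, 0.6) → out
#8 (1,8): internal coord 1 + (8)·β' = -0.540659; -0.540659 ∉ [-0.4, 0.6) → out
#9 (4,15): internal coord 4 + (15)·β' = +1.111264; +1.111264 ∉ [-0.4, 0.6) → out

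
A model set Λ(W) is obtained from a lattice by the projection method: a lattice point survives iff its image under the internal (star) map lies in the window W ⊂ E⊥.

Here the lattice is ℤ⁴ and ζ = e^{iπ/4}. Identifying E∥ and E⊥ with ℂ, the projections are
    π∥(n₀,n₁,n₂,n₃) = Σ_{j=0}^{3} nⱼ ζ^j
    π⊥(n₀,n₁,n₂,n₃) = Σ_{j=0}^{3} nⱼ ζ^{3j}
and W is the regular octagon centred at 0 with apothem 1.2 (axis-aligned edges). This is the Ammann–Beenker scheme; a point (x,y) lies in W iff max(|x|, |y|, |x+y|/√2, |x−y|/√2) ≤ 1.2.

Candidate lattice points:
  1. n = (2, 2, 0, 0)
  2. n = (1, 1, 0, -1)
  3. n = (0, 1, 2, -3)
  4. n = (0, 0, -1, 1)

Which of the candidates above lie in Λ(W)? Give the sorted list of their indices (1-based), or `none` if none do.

2

With ζ = e^{iπ/4} the internal vectors are ζ^0,ζ^3,ζ^6,ζ^9.
#1 (2, 2, 0, 0): internal (0.5858, 1.4142); octagon support 1.4142 vs apothem 1.2 → ∉ W
#2 (1, 1, 0, -1): internal (-0.4142, 0.0000); octagon support 0.4142 vs apothem 1.2 → ∈ W
#3 (0, 1, 2, -3): internal (-2.8284, -3.4142); octagon support 4.4142 vs apothem 1.2 → ∉ W
#4 (0, 0, -1, 1): internal (0.7071, 1.7071); octagon support 1.7071 vs apothem 1.2 → ∉ W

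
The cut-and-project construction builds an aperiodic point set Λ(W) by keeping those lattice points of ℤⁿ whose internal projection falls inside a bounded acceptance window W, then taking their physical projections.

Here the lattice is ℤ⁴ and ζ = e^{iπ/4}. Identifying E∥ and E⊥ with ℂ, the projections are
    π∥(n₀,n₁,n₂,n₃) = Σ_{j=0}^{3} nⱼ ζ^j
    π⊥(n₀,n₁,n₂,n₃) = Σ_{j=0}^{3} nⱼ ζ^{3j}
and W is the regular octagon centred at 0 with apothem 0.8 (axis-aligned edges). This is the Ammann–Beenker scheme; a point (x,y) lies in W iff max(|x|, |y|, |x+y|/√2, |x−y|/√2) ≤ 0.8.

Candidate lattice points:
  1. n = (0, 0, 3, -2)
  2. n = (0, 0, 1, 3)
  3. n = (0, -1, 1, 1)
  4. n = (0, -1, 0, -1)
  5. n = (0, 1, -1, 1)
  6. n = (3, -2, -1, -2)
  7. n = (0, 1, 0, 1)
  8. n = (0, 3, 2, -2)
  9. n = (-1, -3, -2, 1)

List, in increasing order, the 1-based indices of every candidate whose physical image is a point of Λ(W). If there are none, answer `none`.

Internal map: ζ^{3j} for j=0..3 gives (1,0), (−√2/2,√2/2), (0,−1), (√2/2,√2/2).
#1 (0, 0, 3, -2): internal (-1.41421, -4.41421); octagon support 4.41421 vs apothem 0.8 → ∉ W
#2 (0, 0, 1, 3): internal (2.12132, 1.12132); octagon support 2.29289 vs apothem 0.8 → ∉ W
#3 (0, -1, 1, 1): internal (1.41421, -1.00000); octagon support 1.70711 vs apothem 0.8 → ∉ W
#4 (0, -1, 0, -1): internal (0.00000, -1.41421); octagon support 1.41421 vs apothem 0.8 → ∉ W
#5 (0, 1, -1, 1): internal (0.00000, 2.41421); octagon support 2.41421 vs apothem 0.8 → ∉ W
#6 (3, -2, -1, -2): internal (3.00000, -1.82843); octagon support 3.41421 vs apothem 0.8 → ∉ W
#7 (0, 1, 0, 1): internal (0.00000, 1.41421); octagon support 1.41421 vs apothem 0.8 → ∉ W
#8 (0, 3, 2, -2): internal (-3.53553, -1.29289); octagon support 3.53553 vs apothem 0.8 → ∉ W
#9 (-1, -3, -2, 1): internal (1.82843, 0.58579); octagon support 1.82843 vs apothem 0.8 → ∉ W

none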